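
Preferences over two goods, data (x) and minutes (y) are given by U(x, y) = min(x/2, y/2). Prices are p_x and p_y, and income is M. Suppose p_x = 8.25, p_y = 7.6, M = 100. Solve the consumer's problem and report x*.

Leontief preferences: the optimum is at the kink where x/2 = y/2, i.e. y = x.
Budget: p_x·x + p_y·x = M, so (2·p_x + 2·p_y)·x = 2·M.
Demand: x*(p_x,p_y,M) = 2·M/(2·p_x + 2·p_y), y* = 2·M/(2·p_x + 2·p_y).
Here 2·8.25 + 2·7.6 = 31.7, giving x* = 6.3091.

x* = 6.3091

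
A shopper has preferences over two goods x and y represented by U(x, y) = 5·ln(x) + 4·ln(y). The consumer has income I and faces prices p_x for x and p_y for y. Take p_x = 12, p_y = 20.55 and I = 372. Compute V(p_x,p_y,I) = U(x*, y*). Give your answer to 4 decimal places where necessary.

V = 22.5714

The MRS is (5/4)·y/x. Set MRS = p_x/p_y.
Rearranging, p_y·y = (4/5)·p_x·x. Substituting into the budget gives p_x·x·(1 + (4/5)) = I.
Demand: x*(p_x,p_y,I) = 5/9·I/p_x and y* = 4/9·I/p_y.
At p_x=12, p_y=20.55, I=372: x* = 5/9·372/12 = 17.2222, y* = 8.0454.
Utility at the optimum: U(17.2222, 8.0454) = 22.5714.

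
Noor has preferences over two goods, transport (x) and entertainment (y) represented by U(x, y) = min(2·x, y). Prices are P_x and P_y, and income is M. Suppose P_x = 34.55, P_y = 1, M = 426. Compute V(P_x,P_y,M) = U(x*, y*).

Demand: x*(P_x,P_y,M) = M/(P_x + 2·P_y), y* = 2·M/(P_x + 2·P_y).
Here 34.55 + 2·1 = 36.55, giving x* = 11.6553 and y* = 23.3105.
Utility at the optimum: U(11.6553, 23.3105) = 23.3105.

V = 23.3105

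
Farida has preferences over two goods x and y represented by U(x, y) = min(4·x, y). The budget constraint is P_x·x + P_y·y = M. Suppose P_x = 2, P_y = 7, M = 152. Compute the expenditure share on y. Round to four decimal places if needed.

Demand: x*(P_x,P_y,M) = M/(P_x + 4·P_y), y* = 4·M/(P_x + 4·P_y).
Here 2 + 4·7 = 30, giving x* = 5.0667 and y* = 20.2667.
Expenditure on y: 7·20.2667 = 141.8667; share = 0.9333.

share on y = 0.9333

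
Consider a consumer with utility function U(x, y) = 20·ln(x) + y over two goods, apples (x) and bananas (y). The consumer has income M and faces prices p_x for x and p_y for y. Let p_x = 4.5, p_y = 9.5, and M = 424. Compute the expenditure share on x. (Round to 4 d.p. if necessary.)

share on x = 0.4481

MU_x = 20/x, MU_y = 1. Tangency: 20/x = p_x/p_y.
So x*(p_x,p_y) = 20·p_y/p_x, independent of income; and y* = (M − 20·p_y)/p_y.
At the given prices: x* = 20·9.5/4.5 = 42.2222, and y* = 24.6316.
Expenditure on x: 4.5·42.2222 = 190; share = 0.4481.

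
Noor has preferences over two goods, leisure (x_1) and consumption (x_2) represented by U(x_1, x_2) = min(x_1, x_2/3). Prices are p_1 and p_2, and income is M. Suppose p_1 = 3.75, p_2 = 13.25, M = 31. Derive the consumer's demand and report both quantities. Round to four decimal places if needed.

x_1* = 0.7126, x_2* = 2.1379

Demand: x_1*(p_1,p_2,M) = M/(p_1 + 3·p_2), x_2* = 3·M/(p_1 + 3·p_2).
Here 3.75 + 3·13.25 = 43.5, giving x_1* = 0.7126 and x_2* = 2.1379.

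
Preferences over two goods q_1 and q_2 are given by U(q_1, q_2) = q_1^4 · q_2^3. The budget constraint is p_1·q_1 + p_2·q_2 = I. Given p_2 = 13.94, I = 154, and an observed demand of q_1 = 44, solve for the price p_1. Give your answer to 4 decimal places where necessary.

The MRS is (4/3)·q_2/q_1. Set MRS = p_1/p_2.
Rearranging, p_2·q_2 = (3/4)·p_1·q_1. Substituting into the budget gives p_1·q_1·(1 + (3/4)) = I.
Demand: q_1*(p_1,p_2,I) = 4/7·I/p_1 and q_2* = 3/7·I/p_2.
Set q_1* = 44 in the demand function and solve for p_1: p_1 = 2.

p_1 = 2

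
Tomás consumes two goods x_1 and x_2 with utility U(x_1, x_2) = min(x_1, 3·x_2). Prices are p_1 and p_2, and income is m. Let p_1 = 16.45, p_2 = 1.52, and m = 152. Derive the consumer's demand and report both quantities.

With perfect complements, no substitution: consume in ratio x_1:x_2 = 3:1.
Budget: p_1·x_1 + p_2·(1/3)·x_1 = m, so (3·p_1 + p_2)·x_1 = 3·m.
Demand: x_1*(p_1,p_2,m) = 3·m/(3·p_1 + p_2), x_2* = m/(3·p_1 + p_2).
Here 3·16.45 + 1.52 = 50.87, giving x_1* = 8.964 and x_2* = 2.988.

x_1* = 8.964, x_2* = 2.988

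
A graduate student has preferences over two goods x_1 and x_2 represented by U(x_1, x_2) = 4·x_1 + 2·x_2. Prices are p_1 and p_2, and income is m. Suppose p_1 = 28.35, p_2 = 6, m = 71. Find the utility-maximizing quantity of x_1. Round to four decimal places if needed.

Perfect substitutes: compare marginal utility per dollar. 4/p_1 vs 2/p_2 → 0.1411 vs 0.3333.
x_2 gives more utility per dollar, so spend all income on x_2: x_2* = m/p_2, x_1* = 0.
Numerically: x_1* = 0, x_2* = 11.8333.

x_1* = 0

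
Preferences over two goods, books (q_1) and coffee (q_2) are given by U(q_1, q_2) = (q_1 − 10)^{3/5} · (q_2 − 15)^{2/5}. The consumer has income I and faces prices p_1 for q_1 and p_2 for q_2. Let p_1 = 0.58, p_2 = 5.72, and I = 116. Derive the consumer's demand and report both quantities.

q_1* = 35.2414, q_2* = 16.7063

Discretionary income = 116 − 10·0.58 − 15·5.72 = 24.4; q_1* = 10 + 0.6·24.4/0.58 = 35.2414; q_2* = 15 + 0.4·24.4/5.72 = 16.7063.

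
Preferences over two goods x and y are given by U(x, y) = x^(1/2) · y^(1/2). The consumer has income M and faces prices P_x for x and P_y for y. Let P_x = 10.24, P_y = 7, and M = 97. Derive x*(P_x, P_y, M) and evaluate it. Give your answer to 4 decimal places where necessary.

x* = 4.7363

Demand: x*(P_x,P_y,M) = 0.5·M/P_x and y* = 0.5·M/P_y.
At P_x=10.24, P_y=7, M=97: x* = 0.5·97/10.24 = 4.7363.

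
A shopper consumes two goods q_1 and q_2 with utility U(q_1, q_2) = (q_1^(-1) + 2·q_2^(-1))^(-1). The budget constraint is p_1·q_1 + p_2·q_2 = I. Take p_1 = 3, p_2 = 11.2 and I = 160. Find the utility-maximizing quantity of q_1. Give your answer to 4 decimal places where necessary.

MRS = MU_q_1/MU_q_2 = (1/2)·(q_2/q_1)^(2). Set equal to p_1/p_2.
Hence q_2/q_1 = (2·p_1/p_2)^(1/(2)), i.e. raised to the 0.5 power.
Substitute q_2 = (q_2/q_1)·q_1 into the budget: q_1* = I/(p_1 + p_2·(q_2/q_1)).
Numerically q_2/q_1 = 0.731925, so q_1* = 160/(3 + 11.2·0.731925) = 14.2888.

q_1* = 14.2888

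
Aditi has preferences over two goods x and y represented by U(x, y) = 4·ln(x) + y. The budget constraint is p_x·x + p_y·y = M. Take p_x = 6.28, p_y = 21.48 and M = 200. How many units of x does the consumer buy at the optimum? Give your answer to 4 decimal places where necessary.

x* = 13.6815

Set MRS = p_x/p_y: (4/x)/1 = p_x/p_y.
So x*(p_x,p_y) = 4·p_y/p_x, independent of income; and y* = (M − 4·p_y)/p_y.
At the given prices: x* = 4·21.48/6.28 = 13.6815.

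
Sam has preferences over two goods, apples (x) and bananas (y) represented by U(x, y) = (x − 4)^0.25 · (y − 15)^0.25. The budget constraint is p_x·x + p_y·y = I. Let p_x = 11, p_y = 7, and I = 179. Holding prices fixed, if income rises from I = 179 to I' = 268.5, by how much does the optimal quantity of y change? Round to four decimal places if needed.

This is Cobb-Douglas in (x−4, y−15): tangency gives 0.25·p_y·(y−15) = 0.25·p_x·(x−4).
Substituting into the budget: x* = 4 + 0.5·(I − 4·p_x − 15·p_y)/p_x, and y* = 15 + 0.5·(…)/p_y.
Discretionary income = 179 − 4·11 − 15·7 = 30; y* = 15 + 0.5·30/7 = 17.1429.
At I' = 268.5: y* = 23.5357. Change: 23.5357 − 17.1429 = 6.3929.

Δy* = 6.3929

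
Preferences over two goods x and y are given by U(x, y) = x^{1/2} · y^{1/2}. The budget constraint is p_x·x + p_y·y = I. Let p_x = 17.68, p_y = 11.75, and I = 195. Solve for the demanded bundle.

x* = 5.5147, y* = 8.2979

MU_x/MU_y = (0.5·y)/(0.5·x); tangency sets this equal to p_x/p_y.
Rearranging, p_y·y = p_x·x. Substituting into the budget gives p_x·x·(1 + 1) = I.
Demand: x*(p_x,p_y,I) = 0.5·I/p_x and y* = 0.5·I/p_y.
At p_x=17.68, p_y=11.75, I=195: x* = 0.5·195/17.68 = 5.5147, y* = 8.2979.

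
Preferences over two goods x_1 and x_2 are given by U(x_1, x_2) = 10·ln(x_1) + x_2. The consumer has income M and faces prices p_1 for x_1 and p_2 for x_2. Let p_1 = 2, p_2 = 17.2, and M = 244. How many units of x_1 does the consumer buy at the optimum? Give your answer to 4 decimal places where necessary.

x_1* = 86

MU_x_1 = 10/x_1, MU_x_2 = 1. Tangency: 10/x_1 = p_1/p_2.
So x_1*(p_1,p_2) = 10·p_2/p_1, independent of income; and x_2* = (M − 10·p_2)/p_2.
At the given prices: x_1* = 10·17.2/2 = 86.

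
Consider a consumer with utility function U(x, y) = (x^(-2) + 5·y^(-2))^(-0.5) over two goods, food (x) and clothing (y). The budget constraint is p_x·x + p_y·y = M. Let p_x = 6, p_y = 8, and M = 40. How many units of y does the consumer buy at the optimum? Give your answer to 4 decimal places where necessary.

y* = 3.3721

Substitute y = (y/x)·x into the budget: x* = M/(p_x + p_y·(y/x)).
Numerically y/x = 1.553616, so x* = 40/(6 + 8·1.553616) = 2.1705 and y* = 1.553616·2.1705 = 3.3721.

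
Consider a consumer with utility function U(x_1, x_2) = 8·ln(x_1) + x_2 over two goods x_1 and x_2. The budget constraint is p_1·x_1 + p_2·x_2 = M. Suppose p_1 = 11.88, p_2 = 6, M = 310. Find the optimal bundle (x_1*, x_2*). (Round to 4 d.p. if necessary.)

MU_x_1 = 8/x_1, MU_x_2 = 1. Tangency: 8/x_1 = p_1/p_2.
So x_1*(p_1,p_2) = 8·p_2/p_1, independent of income; and x_2* = (M − 8·p_2)/p_2.
At the given prices: x_1* = 8·6/11.88 = 4.0404, and x_2* = 43.6667.

x_1* = 4.0404, x_2* = 43.6667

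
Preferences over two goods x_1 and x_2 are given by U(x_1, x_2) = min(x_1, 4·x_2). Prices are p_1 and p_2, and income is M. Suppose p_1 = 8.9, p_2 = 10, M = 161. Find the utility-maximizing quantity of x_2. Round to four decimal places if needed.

x_2* = 3.5307

With perfect complements, no substitution: consume in ratio x_1:x_2 = 4:1.
Budget: p_1·x_1 + p_2·(1/4)·x_1 = M, so (4·p_1 + p_2)·x_1 = 4·M.
Demand: x_1*(p_1,p_2,M) = 4·M/(4·p_1 + p_2), x_2* = M/(4·p_1 + p_2).
Here 4·8.9 + 10 = 45.6, giving x_2* = 3.5307.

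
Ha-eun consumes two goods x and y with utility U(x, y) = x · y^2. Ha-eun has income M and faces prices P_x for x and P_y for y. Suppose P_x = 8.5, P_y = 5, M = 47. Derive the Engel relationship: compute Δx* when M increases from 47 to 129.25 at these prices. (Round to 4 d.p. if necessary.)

Δx* = 3.2255

MU_x/MU_y = (y)/(2·x); tangency sets this equal to P_x/P_y.
Rearranging, P_y·y = 2·P_x·x. Substituting into the budget gives P_x·x·(1 + 2) = M.
Demand: x*(P_x,P_y,M) = 1/3·M/P_x and y* = 2/3·M/P_y.
At P_x=8.5, P_y=5, M=47: x* = 1/3·47/8.5 = 1.8431.
At M' = 129.25: x* = 5.0686. Change: 5.0686 − 1.8431 = 3.2255.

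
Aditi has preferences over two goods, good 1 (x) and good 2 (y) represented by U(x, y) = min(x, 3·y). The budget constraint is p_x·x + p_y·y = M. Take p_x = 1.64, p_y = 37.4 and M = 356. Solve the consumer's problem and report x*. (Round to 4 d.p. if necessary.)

x* = 25.2363

Leontief preferences: the optimum is at the kink where x/3 = y/1, i.e. y = (1/3)·x.
Budget: p_x·x + p_y·(1/3)·x = M, so (3·p_x + p_y)·x = 3·M.
Demand: x*(p_x,p_y,M) = 3·M/(3·p_x + p_y), y* = M/(3·p_x + p_y).
Here 3·1.64 + 37.4 = 42.32, giving x* = 25.2363.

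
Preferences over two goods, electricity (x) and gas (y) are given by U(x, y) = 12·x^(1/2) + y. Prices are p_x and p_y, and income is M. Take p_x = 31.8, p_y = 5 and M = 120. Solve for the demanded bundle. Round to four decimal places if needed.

x* = 0.89, y* = 18.3396

MU_x = 6/√x, MU_y = 1. Tangency: 6/√x = p_x/p_y.
Thus x* = (6·p_y/p_x)² — independent of M — with the rest of income spent on y.
Plugging in: x* = (6·5/31.8)² = 0.89, y* = 18.3396.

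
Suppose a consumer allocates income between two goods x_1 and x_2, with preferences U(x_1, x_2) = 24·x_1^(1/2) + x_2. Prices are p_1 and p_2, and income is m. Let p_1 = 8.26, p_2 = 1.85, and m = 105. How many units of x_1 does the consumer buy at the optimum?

MU_x_1 = 12/√x_1, MU_x_2 = 1. Tangency: 12/√x_1 = p_1/p_2.
Solve: √x_1 = 12·p_2/p_1, so x_1*(p_1,p_2) = (12·p_2/p_1)², and x_2* = (m − p_1·x_1*)/p_2.
Plugging in: x_1* = (12·1.85/8.26)² = 7.2235.

x_1* = 7.2235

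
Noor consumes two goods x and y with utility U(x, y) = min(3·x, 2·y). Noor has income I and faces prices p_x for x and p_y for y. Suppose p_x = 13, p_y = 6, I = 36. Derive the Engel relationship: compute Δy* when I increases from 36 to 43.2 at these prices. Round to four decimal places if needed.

With perfect complements, no substitution: consume in ratio x:y = 2:3.
Budget: p_x·x + p_y·(3/2)·x = I, so (2·p_x + 3·p_y)·x = 2·I.
Demand: x*(p_x,p_y,I) = 2·I/(2·p_x + 3·p_y), y* = 3·I/(2·p_x + 3·p_y).
Here 2·13 + 3·6 = 44, giving y* = 2.4545.
At I' = 43.2: y* = 2.9455. Change: 2.9455 − 2.4545 = 0.4909.

Δy* = 0.4909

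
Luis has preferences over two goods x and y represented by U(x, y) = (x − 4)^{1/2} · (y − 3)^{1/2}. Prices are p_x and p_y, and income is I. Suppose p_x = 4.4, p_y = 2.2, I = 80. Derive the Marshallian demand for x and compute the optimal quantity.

x* = 10.3409

Let x' = x−4, y' = y−3. MRS = y'/x' = p_x/p_y.
After buying the subsistence bundle (4, 3), a share 0.5 of the remaining income goes to x: x* = 4 + 0.5·(I − 4p_x − 3p_y)/p_x.
Discretionary income = 80 − 4·4.4 − 3·2.2 = 55.8; x* = 4 + 0.5·55.8/4.4 = 10.3409.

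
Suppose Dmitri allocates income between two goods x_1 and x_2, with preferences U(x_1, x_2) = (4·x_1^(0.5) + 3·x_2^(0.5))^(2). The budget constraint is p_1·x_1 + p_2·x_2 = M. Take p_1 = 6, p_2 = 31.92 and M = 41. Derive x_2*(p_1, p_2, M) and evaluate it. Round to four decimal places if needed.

x_2* = 0.1228

MU_x_1 ∝ 4·x_1^(-0.5), MU_x_2 ∝ 3·x_2^(-0.5), so MRS = (4/3)·(x_2/x_1)^(0.5) = p_1/p_2.
Solve for the ratio: x_2/x_1 = [(3/4)·p_1/p_2]^(2).
Substitute x_2 = (x_2/x_1)·x_1 into the budget: x_1* = M/(p_1 + p_2·(x_2/x_1)).
Numerically x_2/x_1 = 0.019875, so x_1* = 41/(6 + 31.92·0.019875) = 6.1799 and x_2* = 0.019875·6.1799 = 0.1228.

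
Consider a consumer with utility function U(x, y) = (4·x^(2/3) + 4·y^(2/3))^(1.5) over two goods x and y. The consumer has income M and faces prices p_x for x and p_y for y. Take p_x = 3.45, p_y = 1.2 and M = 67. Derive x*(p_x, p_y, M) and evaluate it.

x* = 2.096

MRS = MU_x/MU_y = (y/x)^(1/3). Set equal to p_x/p_y.
Hence y/x = (p_x/p_y)^(1/(1/3)), i.e. raised to the 3 power.
With the ratio pinned down, the budget gives x* = M/(p_x + p_y·(y/x)) and y* = (y/x)·x*.
Numerically y/x = 23.763672, so x* = 67/(3.45 + 1.2·23.763672) = 2.096.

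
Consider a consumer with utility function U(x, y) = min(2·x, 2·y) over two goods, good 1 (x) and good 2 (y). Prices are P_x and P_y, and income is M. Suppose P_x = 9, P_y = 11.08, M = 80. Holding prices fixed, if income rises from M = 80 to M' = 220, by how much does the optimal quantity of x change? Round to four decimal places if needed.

With perfect complements, no substitution: consume in ratio x:y = 2:2.
Budget: P_x·x + P_y·x = M, so (2·P_x + 2·P_y)·x = 2·M.
Demand: x*(P_x,P_y,M) = 2·M/(2·P_x + 2·P_y), y* = 2·M/(2·P_x + 2·P_y).
Here 2·9 + 2·11.08 = 40.16, giving x* = 3.9841.
At M' = 220: x* = 10.9562. Change: 10.9562 − 3.9841 = 6.9721.

Δx* = 6.9721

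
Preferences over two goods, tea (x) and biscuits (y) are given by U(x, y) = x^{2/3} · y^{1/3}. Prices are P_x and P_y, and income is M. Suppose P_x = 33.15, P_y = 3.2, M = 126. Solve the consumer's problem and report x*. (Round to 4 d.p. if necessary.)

Tangency: MRS = 2·y/x = P_x/P_y.
Rearranging, P_y·y = (1/2)·P_x·x. Substituting into the budget gives P_x·x·(1 + (1/2)) = M.
Demand: x*(P_x,P_y,M) = 2/3·M/P_x and y* = 1/3·M/P_y.
At P_x=33.15, P_y=3.2, M=126: x* = 2/3·126/33.15 = 2.5339.

x* = 2.5339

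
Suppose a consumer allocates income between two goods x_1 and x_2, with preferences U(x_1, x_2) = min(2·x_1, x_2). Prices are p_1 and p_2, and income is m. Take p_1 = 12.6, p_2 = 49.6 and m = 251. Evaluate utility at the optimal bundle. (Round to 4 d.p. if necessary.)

Demand: x_1*(p_1,p_2,m) = m/(p_1 + 2·p_2), x_2* = 2·m/(p_1 + 2·p_2).
Here 12.6 + 2·49.6 = 111.8, giving x_1* = 2.2451 and x_2* = 4.4902.
Utility at the optimum: U(2.2451, 4.4902) = 4.4902.

V = 4.4902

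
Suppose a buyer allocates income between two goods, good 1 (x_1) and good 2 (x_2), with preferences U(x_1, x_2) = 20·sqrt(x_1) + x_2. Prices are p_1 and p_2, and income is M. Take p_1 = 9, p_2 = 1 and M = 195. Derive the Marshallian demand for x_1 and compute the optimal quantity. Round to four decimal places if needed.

Utility is quasi-linear in x_2; the FOC for x_1 is 10/√x_1 = p_1/p_2.
Solve: √x_1 = 10·p_2/p_1, so x_1*(p_1,p_2) = (10·p_2/p_1)², and x_2* = (M − p_1·x_1*)/p_2.
Plugging in: x_1* = (10·1/9)² = 1.2346.

x_1* = 1.2346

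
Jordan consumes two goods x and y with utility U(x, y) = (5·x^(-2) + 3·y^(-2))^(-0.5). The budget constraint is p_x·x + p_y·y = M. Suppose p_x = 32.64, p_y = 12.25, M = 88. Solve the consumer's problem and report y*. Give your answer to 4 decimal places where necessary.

y* = 2.191

MU_x ∝ 5·x^(-3), MU_y ∝ 3·y^(-3), so MRS = (5/3)·(y/x)^(3) = p_x/p_y.
Solve for the ratio: y/x = [(3/5)·p_x/p_y]^(1/3).
Substitute y = (y/x)·x into the budget: x* = M/(p_x + p_y·(y/x)).
Numerically y/x = 1.169289, so x* = 88/(32.64 + 12.25·1.169289) = 1.8738 and y* = 1.169289·1.8738 = 2.191.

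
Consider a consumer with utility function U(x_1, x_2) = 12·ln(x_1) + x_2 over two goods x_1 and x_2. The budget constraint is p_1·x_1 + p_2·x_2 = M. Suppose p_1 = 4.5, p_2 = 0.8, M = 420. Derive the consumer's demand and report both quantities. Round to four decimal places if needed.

Set MRS = p_1/p_2: (12/x_1)/1 = p_1/p_2.
So x_1*(p_1,p_2) = 12·p_2/p_1, independent of income; and x_2* = (M − 12·p_2)/p_2.
At the given prices: x_1* = 12·0.8/4.5 = 2.1333, and x_2* = 513.

x_1* = 2.1333, x_2* = 513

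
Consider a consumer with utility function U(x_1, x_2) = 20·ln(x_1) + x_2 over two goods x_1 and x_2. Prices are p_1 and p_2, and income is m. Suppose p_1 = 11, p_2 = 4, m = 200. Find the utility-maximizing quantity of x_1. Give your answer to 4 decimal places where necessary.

x_1* = 7.2727

MU_x_1 = 20/x_1, MU_x_2 = 1. Tangency: 20/x_1 = p_1/p_2.
So x_1*(p_1,p_2) = 20·p_2/p_1, independent of income; and x_2* = (m − 20·p_2)/p_2.
At the given prices: x_1* = 20·4/11 = 7.2727.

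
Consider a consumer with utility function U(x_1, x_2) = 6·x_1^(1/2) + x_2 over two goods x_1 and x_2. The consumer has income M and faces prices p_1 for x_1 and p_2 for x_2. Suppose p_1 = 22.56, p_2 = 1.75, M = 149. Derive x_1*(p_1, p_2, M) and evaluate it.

x_1* = 0.0542

MU_x_1 = 3/√x_1, MU_x_2 = 1. Tangency: 3/√x_1 = p_1/p_2.
Thus x_1* = (3·p_2/p_1)² — independent of M — with the rest of income spent on x_2.
Plugging in: x_1* = (3·1.75/22.56)² = 0.0542.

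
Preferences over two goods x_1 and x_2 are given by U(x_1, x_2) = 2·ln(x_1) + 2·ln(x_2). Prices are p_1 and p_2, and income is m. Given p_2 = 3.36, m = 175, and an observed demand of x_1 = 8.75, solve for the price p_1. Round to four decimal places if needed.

The MRS is x_2/x_1. Set MRS = p_1/p_2.
So 2·p_2·x_2 = 2·p_1·x_1; combined with the budget, a share 0.5 of income goes to x_1.
Demand: x_1*(p_1,p_2,m) = 0.5·m/p_1 and x_2* = 0.5·m/p_2.
Set x_1* = 8.75 in the demand function and solve for p_1: p_1 = 10.

p_1 = 10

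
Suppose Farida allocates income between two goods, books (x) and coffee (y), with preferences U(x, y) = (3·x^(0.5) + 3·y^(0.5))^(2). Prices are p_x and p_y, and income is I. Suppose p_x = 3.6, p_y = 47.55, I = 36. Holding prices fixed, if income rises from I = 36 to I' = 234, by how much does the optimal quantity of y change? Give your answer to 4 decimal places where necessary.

MRS = MU_x/MU_y = (y/x)^(0.5). Set equal to p_x/p_y.
Solve for the ratio: y/x = [p_x/p_y]^(2).
Substitute y = (y/x)·x into the budget: x* = I/(p_x + p_y·(y/x)).
Numerically y/x = 0.005732, so x* = 36/(3.6 + 47.55·0.005732) = 9.2962 and y* = 0.005732·9.2962 = 0.0533.
At I' = 234: y* = 0.3464. Change: 0.3464 − 0.0533 = 0.2931.

Δy* = 0.2931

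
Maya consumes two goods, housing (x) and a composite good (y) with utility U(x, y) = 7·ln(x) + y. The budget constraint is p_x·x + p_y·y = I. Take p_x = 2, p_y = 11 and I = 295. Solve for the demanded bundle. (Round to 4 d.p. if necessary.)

x* = 38.5, y* = 19.8182

Set MRS = p_x/p_y: (7/x)/1 = p_x/p_y.
So x*(p_x,p_y) = 7·p_y/p_x, independent of income; and y* = (I − 7·p_y)/p_y.
At the given prices: x* = 7·11/2 = 38.5, and y* = 19.8182.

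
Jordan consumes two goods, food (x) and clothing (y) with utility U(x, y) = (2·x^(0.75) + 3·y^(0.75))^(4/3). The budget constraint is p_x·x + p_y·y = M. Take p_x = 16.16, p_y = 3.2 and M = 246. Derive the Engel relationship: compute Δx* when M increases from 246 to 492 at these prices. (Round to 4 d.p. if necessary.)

Substitute y = (y/x)·x into the budget: x* = M/(p_x + p_y·(y/x)).
Numerically y/x = 3292.536125, so x* = 246/(16.16 + 3.2·3292.536125) = 0.0233.
At M' = 492: x* = 0.0466. Change: 0.0466 − 0.0233 = 0.0233.

Δx* = 0.0233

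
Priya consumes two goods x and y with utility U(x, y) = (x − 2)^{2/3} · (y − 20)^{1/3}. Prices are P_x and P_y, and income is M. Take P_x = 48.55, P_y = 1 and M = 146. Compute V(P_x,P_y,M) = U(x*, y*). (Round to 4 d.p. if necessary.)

Let x' = x−2, y' = y−20. MRS = 2·y'/x' = P_x/P_y.
After buying the subsistence bundle (2, 20), a share 2/3 of the remaining income goes to x: x* = 2 + 2/3·(M − 2P_x − 20P_y)/P_x.
Discretionary income = 146 − 2·48.55 − 20·1 = 28.9; x* = 2 + 2/3·28.9/48.55 = 2.3968; y* = 20 + 1/3·28.9/1 = 29.6333.
Utility at the optimum: U(2.3968, 29.6333) = 1.149.

V = 1.149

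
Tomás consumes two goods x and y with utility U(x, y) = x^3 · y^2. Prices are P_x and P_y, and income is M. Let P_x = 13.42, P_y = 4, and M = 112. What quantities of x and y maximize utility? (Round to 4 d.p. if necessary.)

MU_x/MU_y = (3·y)/(2·x); tangency sets this equal to P_x/P_y.
Rearranging, P_y·y = (2/3)·P_x·x. Substituting into the budget gives P_x·x·(1 + (2/3)) = M.
Demand: x*(P_x,P_y,M) = 0.6·M/P_x and y* = 0.4·M/P_y.
At P_x=13.42, P_y=4, M=112: x* = 0.6·112/13.42 = 5.0075, y* = 11.2.

x* = 5.0075, y* = 11.2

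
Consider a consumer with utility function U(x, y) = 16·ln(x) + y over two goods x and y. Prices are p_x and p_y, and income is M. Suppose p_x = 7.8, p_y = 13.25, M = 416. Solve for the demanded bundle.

x* = 27.1795, y* = 15.3962

Set MRS = p_x/p_y: (16/x)/1 = p_x/p_y.
So x*(p_x,p_y) = 16·p_y/p_x, independent of income; and y* = (M − 16·p_y)/p_y.
At the given prices: x* = 16·13.25/7.8 = 27.1795, and y* = 15.3962.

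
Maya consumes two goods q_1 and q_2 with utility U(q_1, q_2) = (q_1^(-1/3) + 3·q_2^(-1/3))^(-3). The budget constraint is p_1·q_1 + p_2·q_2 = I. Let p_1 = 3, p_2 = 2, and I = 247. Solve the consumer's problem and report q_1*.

From the CES first-order condition, (1/3)·(q_2/q_1)^(4/3) = p_1/p_2.
Hence q_2/q_1 = (3·p_1/p_2)^(1/(4/3)), i.e. raised to the 0.75 power.
Substitute q_2 = (q_2/q_1)·q_1 into the budget: q_1* = I/(p_1 + p_2·(q_2/q_1)).
Numerically q_2/q_1 = 3.089651, so q_1* = 247/(3 + 2·3.089651) = 26.9084.

q_1* = 26.9084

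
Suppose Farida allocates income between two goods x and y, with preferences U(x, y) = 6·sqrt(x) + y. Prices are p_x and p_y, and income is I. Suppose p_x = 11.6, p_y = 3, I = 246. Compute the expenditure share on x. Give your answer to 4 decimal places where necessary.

Set MRS = p_x/p_y: 3·x^(−1/2) = p_x/p_y.
Solve: √x = 3·p_y/p_x, so x*(p_x,p_y) = (3·p_y/p_x)², and y* = (I − p_x·x*)/p_y.
Plugging in: x* = (3·3/11.6)² = 0.602, y* = 79.6724.
Expenditure on x: 11.6·0.602 = 6.9828; share = 0.0284.

share on x = 0.0284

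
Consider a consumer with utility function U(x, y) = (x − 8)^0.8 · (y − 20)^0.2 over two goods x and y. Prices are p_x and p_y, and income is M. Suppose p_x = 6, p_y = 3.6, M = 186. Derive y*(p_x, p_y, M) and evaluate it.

y* = 23.6667

This is Cobb-Douglas in (x−8, y−20): tangency gives 0.8·p_y·(y−20) = 0.2·p_x·(x−8).
Substituting into the budget: x* = 8 + 0.8·(M − 8·p_x − 20·p_y)/p_x, and y* = 20 + 0.2·(…)/p_y.
Discretionary income = 186 − 8·6 − 20·3.6 = 66; y* = 20 + 0.2·66/3.6 = 23.6667.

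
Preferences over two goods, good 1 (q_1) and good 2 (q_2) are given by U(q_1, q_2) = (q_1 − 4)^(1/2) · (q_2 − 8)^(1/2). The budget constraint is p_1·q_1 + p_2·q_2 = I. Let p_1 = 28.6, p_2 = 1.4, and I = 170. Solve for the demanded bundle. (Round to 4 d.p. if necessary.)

MRS = (q_2−8)/(q_1−4). Tangency with p_1/p_2 gives q_2−8 = (p_1/p_2)·(q_1−4).
Substituting into the budget: q_1* = 4 + 0.5·(I − 4·p_1 − 8·p_2)/p_1, and q_2* = 8 + 0.5·(…)/p_2.
Discretionary income = 170 − 4·28.6 − 8·1.4 = 44.4; q_1* = 4 + 0.5·44.4/28.6 = 4.7762; q_2* = 8 + 0.5·44.4/1.4 = 23.8571.

q_1* = 4.7762, q_2* = 23.8571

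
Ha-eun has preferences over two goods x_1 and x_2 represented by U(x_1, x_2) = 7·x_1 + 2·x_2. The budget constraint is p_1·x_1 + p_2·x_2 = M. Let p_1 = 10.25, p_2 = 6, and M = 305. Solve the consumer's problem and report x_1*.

x_1* = 29.7561

x_1 gives more utility per dollar, so spend all income on x_1: x_1* = M/p_1, x_2* = 0.
Numerically: x_1* = 29.7561, x_2* = 0.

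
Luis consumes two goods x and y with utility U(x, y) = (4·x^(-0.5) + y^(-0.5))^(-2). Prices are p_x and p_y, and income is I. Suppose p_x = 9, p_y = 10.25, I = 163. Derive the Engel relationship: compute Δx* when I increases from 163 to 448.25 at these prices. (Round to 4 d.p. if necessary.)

Δx* = 22.4079

Substitute y = (y/x)·x into the budget: x* = I/(p_x + p_y·(y/x)).
Numerically y/x = 0.363892, so x* = 163/(9 + 10.25·0.363892) = 12.8045.
At I' = 448.25: x* = 35.2124. Change: 35.2124 − 12.8045 = 22.4079.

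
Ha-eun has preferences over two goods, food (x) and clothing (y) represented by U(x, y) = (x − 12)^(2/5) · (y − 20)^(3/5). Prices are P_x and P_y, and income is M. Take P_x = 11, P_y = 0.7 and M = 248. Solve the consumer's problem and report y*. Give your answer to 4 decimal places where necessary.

y* = 107.4286

This is Cobb-Douglas in (x−12, y−20): tangency gives 0.4·P_y·(y−20) = 0.6·P_x·(x−12).
After buying the subsistence bundle (12, 20), a share 0.4 of the remaining income goes to x: x* = 12 + 0.4·(M − 12P_x − 20P_y)/P_x.
Discretionary income = 248 − 12·11 − 20·0.7 = 102; y* = 20 + 0.6·102/0.7 = 107.4286.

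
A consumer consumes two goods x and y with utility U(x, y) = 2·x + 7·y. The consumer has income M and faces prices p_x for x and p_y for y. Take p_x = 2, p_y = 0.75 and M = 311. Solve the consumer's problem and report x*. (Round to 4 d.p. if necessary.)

y gives more utility per dollar, so spend all income on y: y* = M/p_y, x* = 0.
Numerically: x* = 0, y* = 414.6667.

x* = 0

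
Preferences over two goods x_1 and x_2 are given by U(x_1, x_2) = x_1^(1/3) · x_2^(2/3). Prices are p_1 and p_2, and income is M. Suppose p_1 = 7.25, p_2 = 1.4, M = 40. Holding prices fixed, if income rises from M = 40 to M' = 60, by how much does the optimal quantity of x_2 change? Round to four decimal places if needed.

Δx_2* = 9.5238

The MRS is (1/2)·x_2/x_1. Set MRS = p_1/p_2.
So 1/3·p_2·x_2 = 2/3·p_1·x_1; combined with the budget, a share 1/3 of income goes to x_1.
Demand: x_1*(p_1,p_2,M) = 1/3·M/p_1 and x_2* = 2/3·M/p_2.
At p_1=7.25, p_2=1.4, M=40: x_2* = 2/3·40/1.4 = 19.0476.
At M' = 60: x_2* = 28.5714. Change: 28.5714 − 19.0476 = 9.5238.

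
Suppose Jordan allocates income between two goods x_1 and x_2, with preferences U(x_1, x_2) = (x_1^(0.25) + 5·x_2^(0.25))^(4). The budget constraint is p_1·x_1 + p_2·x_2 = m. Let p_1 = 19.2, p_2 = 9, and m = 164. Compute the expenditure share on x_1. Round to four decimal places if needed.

share on x_1 = 0.0833

Substitute x_2 = (x_2/x_1)·x_1 into the budget: x_1* = m/(p_1 + p_2·(x_2/x_1)).
Numerically x_2/x_1 = 23.480372, so x_1* = 164/(19.2 + 9·23.480372) = 0.7114 and x_2* = 23.480372·0.7114 = 16.7045.
Expenditure on x_1: 19.2·0.7114 = 13.6594; share = 0.0833.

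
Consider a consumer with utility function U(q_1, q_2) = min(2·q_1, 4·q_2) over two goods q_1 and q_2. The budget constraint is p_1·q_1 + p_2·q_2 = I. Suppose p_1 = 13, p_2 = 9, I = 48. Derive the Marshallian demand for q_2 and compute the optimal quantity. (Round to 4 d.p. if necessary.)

q_2* = 1.3714

With perfect complements, no substitution: consume in ratio q_1:q_2 = 4:2.
Budget: p_1·q_1 + p_2·(1/2)·q_1 = I, so (4·p_1 + 2·p_2)·q_1 = 4·I.
Demand: q_1*(p_1,p_2,I) = 4·I/(4·p_1 + 2·p_2), q_2* = 2·I/(4·p_1 + 2·p_2).
Here 4·13 + 2·9 = 70, giving q_2* = 1.3714.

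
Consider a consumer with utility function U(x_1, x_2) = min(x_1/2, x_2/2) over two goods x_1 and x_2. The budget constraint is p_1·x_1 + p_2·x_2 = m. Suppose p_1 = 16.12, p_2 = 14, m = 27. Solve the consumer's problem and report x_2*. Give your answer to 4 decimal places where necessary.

x_2* = 0.8964

Leontief preferences: the optimum is at the kink where x_1/2 = x_2/2, i.e. x_2 = x_1.
Budget: p_1·x_1 + p_2·x_1 = m, so (2·p_1 + 2·p_2)·x_1 = 2·m.
Demand: x_1*(p_1,p_2,m) = 2·m/(2·p_1 + 2·p_2), x_2* = 2·m/(2·p_1 + 2·p_2).
Here 2·16.12 + 2·14 = 60.24, giving x_2* = 0.8964.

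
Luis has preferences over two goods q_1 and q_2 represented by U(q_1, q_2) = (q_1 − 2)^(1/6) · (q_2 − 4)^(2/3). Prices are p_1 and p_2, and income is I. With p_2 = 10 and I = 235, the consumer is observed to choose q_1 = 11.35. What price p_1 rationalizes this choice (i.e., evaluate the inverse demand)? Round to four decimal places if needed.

Let q_1' = q_1−2, q_2' = q_2−4. MRS = (1/4)·q_2'/q_1' = p_1/p_2.
Substituting into the budget: q_1* = 2 + 0.2·(I − 2·p_1 − 4·p_2)/p_1, and q_2* = 4 + 0.8·(…)/p_2.
Set q_1* = 11.35 in the demand function and solve for p_1: p_1 = 4.

p_1 = 4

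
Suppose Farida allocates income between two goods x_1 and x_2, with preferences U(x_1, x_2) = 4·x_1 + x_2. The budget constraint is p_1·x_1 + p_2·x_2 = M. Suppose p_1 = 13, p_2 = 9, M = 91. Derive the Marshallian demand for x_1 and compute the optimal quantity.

Linear utility — the consumer picks whichever good has higher MU/price: 4/13 = 0.3077 vs 1/9 = 0.1111.
x_1 gives more utility per dollar, so spend all income on x_1: x_1* = M/p_1, x_2* = 0.
Numerically: x_1* = 7, x_2* = 0.

x_1* = 7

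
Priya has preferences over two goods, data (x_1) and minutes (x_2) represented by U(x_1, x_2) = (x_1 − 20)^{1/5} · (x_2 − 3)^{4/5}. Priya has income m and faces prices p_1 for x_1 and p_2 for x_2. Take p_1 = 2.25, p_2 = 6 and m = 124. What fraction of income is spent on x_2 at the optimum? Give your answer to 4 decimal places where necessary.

Substituting into the budget: x_1* = 20 + 0.2·(m − 20·p_1 − 3·p_2)/p_1, and x_2* = 3 + 0.8·(…)/p_2.
Discretionary income = 124 − 20·2.25 − 3·6 = 61; x_1* = 20 + 0.2·61/2.25 = 25.4222; x_2* = 3 + 0.8·61/6 = 11.1333.
Expenditure on x_2: 6·11.1333 = 66.8; share = 0.5387.

share on x_2 = 0.5387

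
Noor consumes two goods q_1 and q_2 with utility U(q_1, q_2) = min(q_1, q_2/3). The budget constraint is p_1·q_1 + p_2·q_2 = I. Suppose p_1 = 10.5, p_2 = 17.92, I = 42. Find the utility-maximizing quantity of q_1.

With perfect complements, no substitution: consume in ratio q_1:q_2 = 1:3.
Budget: p_1·q_1 + p_2·3·q_1 = I, so (p_1 + 3·p_2)·q_1 = I.
Demand: q_1*(p_1,p_2,I) = I/(p_1 + 3·p_2), q_2* = 3·I/(p_1 + 3·p_2).
Here 10.5 + 3·17.92 = 64.26, giving q_1* = 0.6536.

q_1* = 0.6536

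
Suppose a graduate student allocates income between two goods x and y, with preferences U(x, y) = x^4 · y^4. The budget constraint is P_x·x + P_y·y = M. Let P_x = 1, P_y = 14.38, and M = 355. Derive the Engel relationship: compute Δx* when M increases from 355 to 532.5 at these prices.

MU_x/MU_y = (4·y)/(4·x); tangency sets this equal to P_x/P_y.
Rearranging, P_y·y = P_x·x. Substituting into the budget gives P_x·x·(1 + 1) = M.
Demand: x*(P_x,P_y,M) = 0.5·M/P_x and y* = 0.5·M/P_y.
At P_x=1, P_y=14.38, M=355: x* = 0.5·355/1 = 177.5.
At M' = 532.5: x* = 266.25. Change: 266.25 − 177.5 = 88.75.

Δx* = 88.75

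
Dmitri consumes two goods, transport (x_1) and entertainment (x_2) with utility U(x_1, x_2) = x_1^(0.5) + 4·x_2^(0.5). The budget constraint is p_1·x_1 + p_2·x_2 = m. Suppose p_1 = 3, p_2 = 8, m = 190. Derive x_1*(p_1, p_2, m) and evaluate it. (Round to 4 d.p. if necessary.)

x_1* = 9.0476

From the CES first-order condition, (1/4)·(x_2/x_1)^(0.5) = p_1/p_2.
Solve for the ratio: x_2/x_1 = [4·p_1/p_2]^(2).
Substitute x_2 = (x_2/x_1)·x_1 into the budget: x_1* = m/(p_1 + p_2·(x_2/x_1)).
Numerically x_2/x_1 = 2.25, so x_1* = 190/(3 + 8·2.25) = 9.0476.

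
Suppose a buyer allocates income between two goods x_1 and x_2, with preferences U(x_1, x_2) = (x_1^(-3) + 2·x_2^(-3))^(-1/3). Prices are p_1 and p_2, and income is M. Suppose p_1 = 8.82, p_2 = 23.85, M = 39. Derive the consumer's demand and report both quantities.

MU_x_1 ∝ x_1^(-4), MU_x_2 ∝ 2·x_2^(-4), so MRS = (1/2)·(x_2/x_1)^(4) = p_1/p_2.
Hence x_2/x_1 = (2·p_1/p_2)^(1/(4)), i.e. raised to the 0.25 power.
With the ratio pinned down, the budget gives x_1* = M/(p_1 + p_2·(x_2/x_1)) and x_2* = (x_2/x_1)·x_1*.
Numerically x_2/x_1 = 0.927369, so x_1* = 39/(8.82 + 23.85·0.927369) = 1.2606 and x_2* = 0.927369·1.2606 = 1.169.

x_1* = 1.2606, x_2* = 1.169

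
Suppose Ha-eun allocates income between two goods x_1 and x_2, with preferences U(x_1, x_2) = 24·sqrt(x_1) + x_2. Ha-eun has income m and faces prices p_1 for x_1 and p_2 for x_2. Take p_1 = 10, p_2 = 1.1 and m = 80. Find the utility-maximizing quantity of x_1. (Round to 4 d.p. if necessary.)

Set MRS = p_1/p_2: 12·x_1^(−1/2) = p_1/p_2.
Solve: √x_1 = 12·p_2/p_1, so x_1*(p_1,p_2) = (12·p_2/p_1)², and x_2* = (m − p_1·x_1*)/p_2.
Plugging in: x_1* = (12·1.1/10)² = 1.7424.

x_1* = 1.7424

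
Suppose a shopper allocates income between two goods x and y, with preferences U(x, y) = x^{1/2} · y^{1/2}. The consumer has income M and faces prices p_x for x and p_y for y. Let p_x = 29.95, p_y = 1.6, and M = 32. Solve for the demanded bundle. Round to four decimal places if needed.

x* = 0.5342, y* = 10

Demand: x*(p_x,p_y,M) = 0.5·M/p_x and y* = 0.5·M/p_y.
At p_x=29.95, p_y=1.6, M=32: x* = 0.5·32/29.95 = 0.5342, y* = 10.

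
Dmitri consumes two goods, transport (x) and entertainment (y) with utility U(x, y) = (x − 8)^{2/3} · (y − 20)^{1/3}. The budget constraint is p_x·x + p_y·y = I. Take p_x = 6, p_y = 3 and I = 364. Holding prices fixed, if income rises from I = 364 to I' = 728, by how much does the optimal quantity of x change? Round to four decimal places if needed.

Δx* = 40.4444

This is Cobb-Douglas in (x−8, y−20): tangency gives 2/3·p_y·(y−20) = 1/3·p_x·(x−8).
Substituting into the budget: x* = 8 + 2/3·(I − 8·p_x − 20·p_y)/p_x, and y* = 20 + 1/3·(…)/p_y.
Discretionary income = 364 − 8·6 − 20·3 = 256; x* = 8 + 2/3·256/6 = 36.4444.
At I' = 728: x* = 76.8889. Change: 76.8889 − 36.4444 = 40.4444.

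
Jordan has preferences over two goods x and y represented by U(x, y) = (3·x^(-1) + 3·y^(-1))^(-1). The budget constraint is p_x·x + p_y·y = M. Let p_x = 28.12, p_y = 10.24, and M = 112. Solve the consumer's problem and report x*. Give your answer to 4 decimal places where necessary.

MRS = MU_x/MU_y = (y/x)^(2). Set equal to p_x/p_y.
Solve for the ratio: y/x = [p_x/p_y]^(0.5).
With the ratio pinned down, the budget gives x* = M/(p_x + p_y·(y/x)) and y* = (y/x)·x*.
Numerically y/x = 1.657134, so x* = 112/(28.12 + 10.24·1.657134) = 2.484.

x* = 2.484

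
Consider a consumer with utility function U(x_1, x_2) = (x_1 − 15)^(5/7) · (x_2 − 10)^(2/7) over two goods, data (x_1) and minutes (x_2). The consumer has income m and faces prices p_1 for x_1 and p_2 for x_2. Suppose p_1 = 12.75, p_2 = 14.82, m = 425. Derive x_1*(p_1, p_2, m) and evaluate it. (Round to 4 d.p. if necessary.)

x_1* = 19.7927

This is Cobb-Douglas in (x_1−15, x_2−10): tangency gives 5/7·p_2·(x_2−10) = 2/7·p_1·(x_1−15).
After buying the subsistence bundle (15, 10), a share 5/7 of the remaining income goes to x_1: x_1* = 15 + 5/7·(m − 15p_1 − 10p_2)/p_1.
Discretionary income = 425 − 15·12.75 − 10·14.82 = 85.55; x_1* = 15 + 5/7·85.55/12.75 = 19.7927.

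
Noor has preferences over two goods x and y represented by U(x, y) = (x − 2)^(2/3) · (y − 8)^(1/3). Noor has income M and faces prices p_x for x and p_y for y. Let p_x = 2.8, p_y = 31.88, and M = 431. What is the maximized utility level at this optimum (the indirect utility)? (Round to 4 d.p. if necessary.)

V = 14.3105

This is Cobb-Douglas in (x−2, y−8): tangency gives 2/3·p_y·(y−8) = 1/3·p_x·(x−2).
After buying the subsistence bundle (2, 8), a share 2/3 of the remaining income goes to x: x* = 2 + 2/3·(M − 2p_x − 8p_y)/p_x.
Discretionary income = 431 − 2·2.8 − 8·31.88 = 170.36; x* = 2 + 2/3·170.36/2.8 = 42.5619; y* = 8 + 1/3·170.36/31.88 = 9.7813.
Utility at the optimum: U(42.5619, 9.7813) = 14.3105.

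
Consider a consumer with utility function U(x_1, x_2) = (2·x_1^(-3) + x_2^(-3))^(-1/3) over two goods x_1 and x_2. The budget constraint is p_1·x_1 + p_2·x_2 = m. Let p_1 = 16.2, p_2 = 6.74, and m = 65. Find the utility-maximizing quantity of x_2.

x_2* = 2.9263

MU_x_1 ∝ 2·x_1^(-4), MU_x_2 ∝ x_2^(-4), so MRS = 2·(x_2/x_1)^(4) = p_1/p_2.
Hence x_2/x_1 = ((1/2)·p_1/p_2)^(1/(4)), i.e. raised to the 0.25 power.
Substitute x_2 = (x_2/x_1)·x_1 into the budget: x_1* = m/(p_1 + p_2·(x_2/x_1)).
Numerically x_2/x_1 = 1.047023, so x_1* = 65/(16.2 + 6.74·1.047023) = 2.7949 and x_2* = 1.047023·2.7949 = 2.9263.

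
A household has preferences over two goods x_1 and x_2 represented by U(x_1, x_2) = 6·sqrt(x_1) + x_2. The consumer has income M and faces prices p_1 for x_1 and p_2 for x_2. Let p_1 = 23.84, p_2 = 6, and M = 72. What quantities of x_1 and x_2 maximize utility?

x_1* = 0.5701, x_2* = 9.7349

Utility is quasi-linear in x_2; the FOC for x_1 is 3/√x_1 = p_1/p_2.
Thus x_1* = (3·p_2/p_1)² — independent of M — with the rest of income spent on x_2.
Plugging in: x_1* = (3·6/23.84)² = 0.5701, x_2* = 9.7349.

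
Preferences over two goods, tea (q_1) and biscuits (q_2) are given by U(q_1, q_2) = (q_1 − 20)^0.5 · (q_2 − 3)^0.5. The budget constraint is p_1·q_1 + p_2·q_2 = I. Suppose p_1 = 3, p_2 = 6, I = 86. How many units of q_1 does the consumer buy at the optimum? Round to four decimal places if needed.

Let q_1' = q_1−20, q_2' = q_2−3. MRS = q_2'/q_1' = p_1/p_2.
After buying the subsistence bundle (20, 3), a share 0.5 of the remaining income goes to q_1: q_1* = 20 + 0.5·(I − 20p_1 − 3p_2)/p_1.
Discretionary income = 86 − 20·3 − 3·6 = 8; q_1* = 20 + 0.5·8/3 = 21.3333.

q_1* = 21.3333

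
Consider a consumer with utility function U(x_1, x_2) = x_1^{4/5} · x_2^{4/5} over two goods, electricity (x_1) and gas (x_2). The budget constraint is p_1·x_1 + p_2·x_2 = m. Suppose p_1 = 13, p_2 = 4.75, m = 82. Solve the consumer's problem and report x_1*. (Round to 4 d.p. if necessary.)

x_1* = 3.1538

MU_x_1/MU_x_2 = (0.8·x_2)/(0.8·x_1); tangency sets this equal to p_1/p_2.
So 0.8·p_2·x_2 = 0.8·p_1·x_1; combined with the budget, a share 0.5 of income goes to x_1.
Demand: x_1*(p_1,p_2,m) = 0.5·m/p_1 and x_2* = 0.5·m/p_2.
At p_1=13, p_2=4.75, m=82: x_1* = 0.5·82/13 = 3.1538.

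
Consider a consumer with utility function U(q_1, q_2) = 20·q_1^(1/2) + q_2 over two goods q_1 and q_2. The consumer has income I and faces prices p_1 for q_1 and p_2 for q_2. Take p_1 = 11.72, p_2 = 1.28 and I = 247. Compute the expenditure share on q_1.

Set MRS = p_1/p_2: 10·q_1^(−1/2) = p_1/p_2.
Solve: √q_1 = 10·p_2/p_1, so q_1*(p_1,p_2) = (10·p_2/p_1)², and q_2* = (I − p_1·q_1*)/p_2.
Plugging in: q_1* = (10·1.28/11.72)² = 1.1928, q_2* = 182.0472.
Expenditure on q_1: 11.72·1.1928 = 13.9795; share = 0.0566.

share on q_1 = 0.0566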